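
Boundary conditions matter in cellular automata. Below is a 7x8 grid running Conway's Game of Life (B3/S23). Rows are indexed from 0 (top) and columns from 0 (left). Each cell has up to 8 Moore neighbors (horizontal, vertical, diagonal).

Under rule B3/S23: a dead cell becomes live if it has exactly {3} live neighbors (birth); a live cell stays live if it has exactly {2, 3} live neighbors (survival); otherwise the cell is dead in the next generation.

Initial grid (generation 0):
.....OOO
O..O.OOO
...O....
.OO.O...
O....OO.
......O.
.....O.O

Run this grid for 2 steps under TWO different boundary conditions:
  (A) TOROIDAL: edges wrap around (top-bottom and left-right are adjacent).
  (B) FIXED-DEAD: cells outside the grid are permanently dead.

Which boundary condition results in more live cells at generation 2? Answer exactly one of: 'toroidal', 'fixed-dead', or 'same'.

Under TOROIDAL boundary, generation 2:
......O.
OO..OO..
...O...O
...O....
OO.O.OO.
O....O.O
........
Population = 16

Under FIXED-DEAD boundary, generation 2:
....OO..
.......O
.O.O....
OO.O....
.O.O.OO.
.....O.O
........
Population = 14

Comparison: toroidal=16, fixed-dead=14 -> toroidal

Answer: toroidal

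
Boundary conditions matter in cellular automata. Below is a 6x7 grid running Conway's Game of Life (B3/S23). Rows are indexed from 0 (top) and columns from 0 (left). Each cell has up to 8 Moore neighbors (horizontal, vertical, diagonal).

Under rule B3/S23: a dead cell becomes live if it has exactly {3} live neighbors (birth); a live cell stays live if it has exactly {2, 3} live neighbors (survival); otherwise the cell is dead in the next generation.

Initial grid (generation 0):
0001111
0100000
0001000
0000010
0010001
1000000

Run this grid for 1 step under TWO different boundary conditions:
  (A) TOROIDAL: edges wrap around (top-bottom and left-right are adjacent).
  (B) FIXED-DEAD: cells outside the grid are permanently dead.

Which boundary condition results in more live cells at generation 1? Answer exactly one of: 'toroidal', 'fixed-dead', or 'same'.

Under TOROIDAL boundary, generation 1:
1000111
0011010
0000000
0000000
0000001
1001100
Population = 11

Under FIXED-DEAD boundary, generation 1:
0000110
0011010
0000000
0000000
0000000
0000000
Population = 5

Comparison: toroidal=11, fixed-dead=5 -> toroidal

Answer: toroidal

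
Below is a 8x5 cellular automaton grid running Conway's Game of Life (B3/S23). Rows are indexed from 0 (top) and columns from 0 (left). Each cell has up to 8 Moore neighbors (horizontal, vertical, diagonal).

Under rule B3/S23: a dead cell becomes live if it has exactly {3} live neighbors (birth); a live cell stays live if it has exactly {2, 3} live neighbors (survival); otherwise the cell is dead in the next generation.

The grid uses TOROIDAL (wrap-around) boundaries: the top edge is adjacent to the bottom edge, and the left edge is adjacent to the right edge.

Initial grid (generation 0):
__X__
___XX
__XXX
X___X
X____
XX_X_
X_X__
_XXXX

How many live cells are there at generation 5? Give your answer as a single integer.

Simulating step by step:
Generation 0 (given above): 18 live cells
Generation 1: 10 live cells
XX___
____X
__X__
XX___
_____
X_X__
_____
X___X
Generation 2: 13 live cells
_X___
XX___
XX___
_X___
X____
_____
XX__X
XX__X
Generation 3: 11 live cells
__X_X
__X__
__X__
_X___
_____
_X__X
_X__X
__X_X
Generation 4: 13 live cells
_XX__
_XX__
_XX__
_____
X____
_____
_XX_X
_XX_X
Generation 5: 9 live cells
_____
X__X_
_XX__
_X___
_____
XX___
_XX__
_____
Population at generation 5: 9

Answer: 9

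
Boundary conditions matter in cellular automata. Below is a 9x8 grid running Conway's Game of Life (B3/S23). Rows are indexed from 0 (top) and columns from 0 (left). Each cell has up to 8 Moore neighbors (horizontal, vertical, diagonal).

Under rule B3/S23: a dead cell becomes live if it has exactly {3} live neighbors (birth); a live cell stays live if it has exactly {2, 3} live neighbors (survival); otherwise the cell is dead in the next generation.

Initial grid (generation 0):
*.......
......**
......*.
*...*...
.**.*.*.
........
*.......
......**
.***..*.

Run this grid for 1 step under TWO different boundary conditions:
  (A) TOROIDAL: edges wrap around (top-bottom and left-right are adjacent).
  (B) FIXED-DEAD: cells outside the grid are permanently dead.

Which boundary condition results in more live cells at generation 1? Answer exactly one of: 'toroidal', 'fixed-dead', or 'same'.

Under TOROIDAL boundary, generation 1:
***...*.
......**
.....**.
.*.*...*
.*.*.*..
.*......
.......*
***...**
***...*.
Population = 25

Under FIXED-DEAD boundary, generation 1:
........
......**
.....***
.*.*....
.*.*.*..
.*......
........
.**...**
..*...**
Population = 18

Comparison: toroidal=25, fixed-dead=18 -> toroidal

Answer: toroidal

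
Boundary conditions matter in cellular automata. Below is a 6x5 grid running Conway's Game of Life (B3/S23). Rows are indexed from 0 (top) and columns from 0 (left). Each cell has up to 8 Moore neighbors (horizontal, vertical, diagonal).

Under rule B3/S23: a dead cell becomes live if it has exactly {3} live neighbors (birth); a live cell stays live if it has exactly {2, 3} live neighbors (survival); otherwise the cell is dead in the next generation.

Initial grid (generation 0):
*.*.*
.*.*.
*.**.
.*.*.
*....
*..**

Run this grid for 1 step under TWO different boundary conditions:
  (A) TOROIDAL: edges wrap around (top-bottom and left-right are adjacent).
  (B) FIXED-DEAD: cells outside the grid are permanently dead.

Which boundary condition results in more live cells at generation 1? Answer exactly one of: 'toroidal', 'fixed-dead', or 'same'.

Answer: fixed-dead

Derivation:
Under TOROIDAL boundary, generation 1:
..*..
.....
*..*.
**.*.
****.
...*.
Population = 11

Under FIXED-DEAD boundary, generation 1:
.***.
*...*
*..**
**.*.
*****
.....
Population = 16

Comparison: toroidal=11, fixed-dead=16 -> fixed-dead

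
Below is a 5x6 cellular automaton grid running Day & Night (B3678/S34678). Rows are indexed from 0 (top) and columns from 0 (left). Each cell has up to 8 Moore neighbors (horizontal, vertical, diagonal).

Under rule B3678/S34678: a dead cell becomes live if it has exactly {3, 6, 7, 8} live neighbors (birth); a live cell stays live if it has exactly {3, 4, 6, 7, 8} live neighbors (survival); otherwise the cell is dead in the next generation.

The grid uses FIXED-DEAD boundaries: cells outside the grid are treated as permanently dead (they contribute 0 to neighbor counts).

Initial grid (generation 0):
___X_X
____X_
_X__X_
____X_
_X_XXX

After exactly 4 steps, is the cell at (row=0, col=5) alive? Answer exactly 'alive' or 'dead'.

Answer: alive

Derivation:
Simulating step by step:
Generation 0 (given above): 10 live cells
Generation 1: 9 live cells
____X_
___XXX
___X_X
__X_X_
____X_
Generation 2: 12 live cells
___XXX
___X_X
__XXXX
____XX
___X__
Generation 3: 9 live cells
____X_
____XX
___XXX
__X__X
____X_
Generation 4: 5 live cells
_____X
_____X
___X_X
_____X
______

Cell (0,5) at generation 4: 1 -> alive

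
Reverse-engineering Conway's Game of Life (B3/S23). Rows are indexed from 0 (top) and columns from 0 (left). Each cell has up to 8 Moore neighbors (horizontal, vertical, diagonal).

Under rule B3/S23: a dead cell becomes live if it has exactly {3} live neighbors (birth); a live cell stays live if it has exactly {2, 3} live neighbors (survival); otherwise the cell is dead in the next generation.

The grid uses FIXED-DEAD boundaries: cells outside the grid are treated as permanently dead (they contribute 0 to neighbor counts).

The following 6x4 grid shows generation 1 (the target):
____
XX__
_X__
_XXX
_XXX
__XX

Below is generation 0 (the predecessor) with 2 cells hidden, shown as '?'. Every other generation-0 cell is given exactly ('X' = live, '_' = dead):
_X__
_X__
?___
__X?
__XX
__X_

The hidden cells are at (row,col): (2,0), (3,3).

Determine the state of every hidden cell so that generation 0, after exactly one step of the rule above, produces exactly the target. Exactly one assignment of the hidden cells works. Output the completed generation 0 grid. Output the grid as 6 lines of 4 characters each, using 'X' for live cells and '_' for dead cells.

Hidden generation-0 cells (in order): (2,0), (3,3).
A hidden cell only influences target cells in its own 3x3 neighborhood. Try each of the 2^2 = 4 assignments, step the completed generation 0 forward once under B3/S23, and compare with the target:
  (2,0)=_ (3,3)=_ -> step gives (1,0)='_' but target has 'X' -> reject
  (2,0)=_ (3,3)=X -> step gives (1,0)='_' but target has 'X' -> reject
  (2,0)=X (3,3)=_ -> step reproduces the target at every cell -> ACCEPT
  (2,0)=X (3,3)=X -> step gives (2,2)='X' but target has '_' -> reject
Unique solution: (2,0)=live, (3,3)=dead.
Check: live-neighbor counts of every cell in the completed generation 0:
2120
3220
1321
1323
0333
0223
Applying B3/S23 to generation 0 with these counts gives:
____
XX__
_X__
_XXX
_XXX
__XX
which matches the target exactly.

Answer: _X__
_X__
X___
__X_
__XX
__X_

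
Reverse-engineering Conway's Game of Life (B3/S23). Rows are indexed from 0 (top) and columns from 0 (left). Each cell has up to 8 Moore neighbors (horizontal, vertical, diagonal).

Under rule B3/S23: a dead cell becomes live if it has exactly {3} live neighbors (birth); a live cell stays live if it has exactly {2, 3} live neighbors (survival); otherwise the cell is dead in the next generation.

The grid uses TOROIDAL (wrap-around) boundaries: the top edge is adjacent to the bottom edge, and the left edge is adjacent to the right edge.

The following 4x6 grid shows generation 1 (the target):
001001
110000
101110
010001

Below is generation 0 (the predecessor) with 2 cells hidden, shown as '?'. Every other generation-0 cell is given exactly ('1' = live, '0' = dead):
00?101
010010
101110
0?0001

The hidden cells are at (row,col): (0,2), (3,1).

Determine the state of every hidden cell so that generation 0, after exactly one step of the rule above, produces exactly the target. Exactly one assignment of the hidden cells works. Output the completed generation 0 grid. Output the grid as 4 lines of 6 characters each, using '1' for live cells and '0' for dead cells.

Answer: 000101
010010
101110
010001

Derivation:
Hidden generation-0 cells (in order): (0,2), (3,1).
A hidden cell only influences target cells in its own 3x3 neighborhood. Try each of the 2^2 = 4 assignments, step the completed generation 0 forward once under B3/S23, and compare with the target:
  (0,2)=0 (3,1)=0 -> step gives (0,0)='1' but target has '0' -> reject
  (0,2)=0 (3,1)=1 -> step reproduces the target at every cell -> ACCEPT
  (0,2)=1 (3,1)=0 -> step gives (0,0)='1' but target has '0' -> reject
  (0,2)=1 (3,1)=1 -> step gives (0,1)='1' but target has '0' -> reject
Unique solution: (0,2)=dead, (3,1)=live.
Check: live-neighbor counts of every cell in the completed generation 0:
423142
324544
343334
424453
Applying B3/S23 to generation 0 with these counts gives:
001001
110000
101110
010001
which matches the target exactly.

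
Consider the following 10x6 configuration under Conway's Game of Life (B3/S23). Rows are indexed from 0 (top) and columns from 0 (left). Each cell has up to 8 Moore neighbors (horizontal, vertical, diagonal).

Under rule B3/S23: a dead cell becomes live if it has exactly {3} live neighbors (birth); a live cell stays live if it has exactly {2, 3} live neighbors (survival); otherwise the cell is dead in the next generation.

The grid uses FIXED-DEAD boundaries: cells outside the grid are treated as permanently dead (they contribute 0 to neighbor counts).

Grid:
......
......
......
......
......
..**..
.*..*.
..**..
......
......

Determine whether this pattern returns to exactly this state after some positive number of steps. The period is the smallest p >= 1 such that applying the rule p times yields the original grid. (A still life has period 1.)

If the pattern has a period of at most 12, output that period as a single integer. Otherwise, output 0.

Simulating and comparing each generation to the original:
Gen 0 (original, given above): 6 live cells
Gen 1: 6 live cells, MATCHES original -> period = 1

Answer: 1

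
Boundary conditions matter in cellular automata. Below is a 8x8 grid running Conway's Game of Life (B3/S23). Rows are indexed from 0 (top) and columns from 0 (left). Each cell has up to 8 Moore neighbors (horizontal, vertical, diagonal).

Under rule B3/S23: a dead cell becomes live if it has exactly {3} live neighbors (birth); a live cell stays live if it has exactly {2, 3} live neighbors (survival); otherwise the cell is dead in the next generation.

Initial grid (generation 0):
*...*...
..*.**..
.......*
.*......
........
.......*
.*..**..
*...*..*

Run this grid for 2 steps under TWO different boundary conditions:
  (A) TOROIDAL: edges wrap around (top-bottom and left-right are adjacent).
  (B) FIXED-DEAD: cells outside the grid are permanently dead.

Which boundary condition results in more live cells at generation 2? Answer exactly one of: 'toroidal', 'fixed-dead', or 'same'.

Under TOROIDAL boundary, generation 2:
.*....**
*..***..
....*...
........
........
.....**.
...*****
.***....
Population = 18

Under FIXED-DEAD boundary, generation 2:
...*.*..
...*.*..
....*...
........
........
.....*..
....*.*.
....*.*.
Population = 10

Comparison: toroidal=18, fixed-dead=10 -> toroidal

Answer: toroidal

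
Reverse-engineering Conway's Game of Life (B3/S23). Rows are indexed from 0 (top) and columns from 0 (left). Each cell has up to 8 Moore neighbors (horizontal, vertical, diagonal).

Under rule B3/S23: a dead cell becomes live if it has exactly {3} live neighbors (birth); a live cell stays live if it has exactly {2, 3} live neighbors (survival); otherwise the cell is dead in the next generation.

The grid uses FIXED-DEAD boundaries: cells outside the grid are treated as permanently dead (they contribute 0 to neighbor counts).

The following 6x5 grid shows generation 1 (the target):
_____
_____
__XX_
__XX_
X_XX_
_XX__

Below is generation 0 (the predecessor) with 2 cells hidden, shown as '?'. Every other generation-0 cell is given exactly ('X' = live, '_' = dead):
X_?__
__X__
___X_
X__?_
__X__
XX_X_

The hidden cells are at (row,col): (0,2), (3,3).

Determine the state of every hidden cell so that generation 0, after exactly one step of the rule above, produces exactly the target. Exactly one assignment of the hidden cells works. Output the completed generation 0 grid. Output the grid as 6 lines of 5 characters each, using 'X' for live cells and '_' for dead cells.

Answer: X____
__X__
___X_
X__X_
__X__
XX_X_

Derivation:
Hidden generation-0 cells (in order): (0,2), (3,3).
A hidden cell only influences target cells in its own 3x3 neighborhood. Try each of the 2^2 = 4 assignments, step the completed generation 0 forward once under B3/S23, and compare with the target:
  (0,2)=_ (3,3)=_ -> step gives (2,2)='_' but target has 'X' -> reject
  (0,2)=_ (3,3)=X -> step reproduces the target at every cell -> ACCEPT
  (0,2)=X (3,3)=_ -> step gives (0,1)='X' but target has '_' -> reject
  (0,2)=X (3,3)=X -> step gives (0,1)='X' but target has '_' -> reject
Unique solution: (0,2)=dead, (3,3)=live.
Check: live-neighbor counts of every cell in the completed generation 0:
02110
12121
12322
02322
34332
12311
Applying B3/S23 to generation 0 with these counts gives:
_____
_____
__XX_
__XX_
X_XX_
_XX__
which matches the target exactly.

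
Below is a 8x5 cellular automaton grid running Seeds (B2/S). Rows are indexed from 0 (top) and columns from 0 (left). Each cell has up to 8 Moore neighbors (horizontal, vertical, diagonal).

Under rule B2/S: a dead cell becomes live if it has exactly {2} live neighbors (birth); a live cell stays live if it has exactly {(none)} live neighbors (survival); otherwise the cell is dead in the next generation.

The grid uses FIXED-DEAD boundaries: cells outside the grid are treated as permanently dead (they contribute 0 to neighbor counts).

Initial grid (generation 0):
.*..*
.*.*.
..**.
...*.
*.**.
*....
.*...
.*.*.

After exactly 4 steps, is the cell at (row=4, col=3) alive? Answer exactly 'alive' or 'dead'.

Answer: alive

Derivation:
Simulating step by step:
Generation 0 (given above): 14 live cells
Generation 1: 7 live cells
*..*.
*....
.*...
.....
....*
...*.
.....
*....
Generation 2: 5 live cells
.*...
..*..
*....
.....
...*.
....*
.....
.....
Generation 3: 5 live cells
..*..
*....
.*...
.....
....*
...*.
.....
.....
Generation 4: 5 live cells
.*...
..*..
*....
.....
...*.
....*
.....
.....

Cell (4,3) at generation 4: 1 -> alive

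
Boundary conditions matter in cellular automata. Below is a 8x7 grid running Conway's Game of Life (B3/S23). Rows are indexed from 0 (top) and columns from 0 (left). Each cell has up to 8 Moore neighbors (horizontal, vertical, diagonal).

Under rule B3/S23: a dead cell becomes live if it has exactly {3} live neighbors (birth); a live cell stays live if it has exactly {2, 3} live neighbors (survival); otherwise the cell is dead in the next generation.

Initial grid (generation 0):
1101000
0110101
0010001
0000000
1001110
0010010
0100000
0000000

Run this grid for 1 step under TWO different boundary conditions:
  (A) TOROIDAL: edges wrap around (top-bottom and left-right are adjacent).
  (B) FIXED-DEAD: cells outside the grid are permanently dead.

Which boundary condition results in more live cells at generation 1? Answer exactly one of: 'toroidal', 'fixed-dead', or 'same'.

Under TOROIDAL boundary, generation 1:
1101000
0000011
1111010
0001111
0001111
0111011
0000000
1110000
Population = 26

Under FIXED-DEAD boundary, generation 1:
1101000
1000010
0111010
0001110
0001110
0111010
0000000
0000000
Population = 19

Comparison: toroidal=26, fixed-dead=19 -> toroidal

Answer: toroidal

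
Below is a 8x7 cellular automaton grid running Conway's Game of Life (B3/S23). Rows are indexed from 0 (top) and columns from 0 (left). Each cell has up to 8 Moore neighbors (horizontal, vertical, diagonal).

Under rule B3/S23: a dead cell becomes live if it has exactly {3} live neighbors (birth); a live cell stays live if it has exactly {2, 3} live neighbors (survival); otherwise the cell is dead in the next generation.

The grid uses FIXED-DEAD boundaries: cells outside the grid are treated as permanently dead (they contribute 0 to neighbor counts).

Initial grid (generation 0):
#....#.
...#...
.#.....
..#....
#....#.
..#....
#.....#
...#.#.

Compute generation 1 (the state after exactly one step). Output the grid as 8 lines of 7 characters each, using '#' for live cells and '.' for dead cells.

Answer: .......
.......
..#....
.#.....
.#.....
.#.....
.......
.......

Derivation:
Simulating step by step:
Generation 0 (given above): 12 live cells
Generation 1: 4 live cells
(generation 1 grid is the final answer)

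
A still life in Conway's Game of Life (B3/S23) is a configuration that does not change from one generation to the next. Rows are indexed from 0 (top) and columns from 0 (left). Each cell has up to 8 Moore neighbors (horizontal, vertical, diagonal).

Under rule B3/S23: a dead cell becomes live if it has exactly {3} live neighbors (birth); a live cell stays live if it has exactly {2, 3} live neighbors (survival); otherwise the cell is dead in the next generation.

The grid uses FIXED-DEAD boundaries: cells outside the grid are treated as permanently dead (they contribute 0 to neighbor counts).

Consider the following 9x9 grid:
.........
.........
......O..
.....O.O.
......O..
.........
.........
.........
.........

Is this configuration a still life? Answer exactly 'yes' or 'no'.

Compute generation 1 and compare to generation 0 (given above):
Generation 1:
.........
.........
......O..
.....O.O.
......O..
.........
.........
.........
.........
The grids are IDENTICAL -> still life.

Answer: yes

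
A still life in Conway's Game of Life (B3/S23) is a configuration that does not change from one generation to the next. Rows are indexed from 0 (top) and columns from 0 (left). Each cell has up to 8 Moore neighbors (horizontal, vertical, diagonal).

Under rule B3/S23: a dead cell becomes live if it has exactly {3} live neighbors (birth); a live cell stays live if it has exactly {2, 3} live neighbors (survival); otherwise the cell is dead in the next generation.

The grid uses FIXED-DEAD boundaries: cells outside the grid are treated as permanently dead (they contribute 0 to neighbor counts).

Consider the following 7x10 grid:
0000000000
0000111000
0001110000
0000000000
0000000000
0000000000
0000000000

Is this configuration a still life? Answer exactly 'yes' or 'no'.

Compute generation 1 and compare to generation 0 (given above):
Generation 1:
0000010000
0001001000
0001001000
0000100000
0000000000
0000000000
0000000000
Cell (0,5) differs: gen0=0 vs gen1=1 -> NOT a still life.

Answer: no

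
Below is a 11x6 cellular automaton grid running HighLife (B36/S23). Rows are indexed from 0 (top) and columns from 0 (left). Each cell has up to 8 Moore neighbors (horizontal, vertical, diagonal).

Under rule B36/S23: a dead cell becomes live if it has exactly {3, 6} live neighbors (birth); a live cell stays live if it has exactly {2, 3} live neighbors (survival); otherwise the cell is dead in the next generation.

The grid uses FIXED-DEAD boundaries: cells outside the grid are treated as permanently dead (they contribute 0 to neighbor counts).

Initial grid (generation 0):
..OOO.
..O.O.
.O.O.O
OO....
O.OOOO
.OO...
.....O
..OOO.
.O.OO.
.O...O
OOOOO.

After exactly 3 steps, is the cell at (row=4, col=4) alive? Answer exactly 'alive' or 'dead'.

Simulating step by step:
Generation 0 (given above): 31 live cells
Generation 1: 31 live cells
..O.O.
.O.O.O
OO.OO.
O....O
OO.OO.
.OO..O
.O..O.
..O..O
.O...O
..O..O
OOOOO.
Generation 2: 34 live cells
..OOO.
OO...O
OO.O.O
.....O
O..OOO
.....O
.O.OOO
.OO.OO
.OO.OO
O....O
.OOOO.
Generation 3: 30 live cells
.OOOO.
O....O
OOO..O
OOOOOO
.....O
..O...
.O.O..
O..O..
O.O...
O....O
.OOOO.

Cell (4,4) at generation 3: 0 -> dead

Answer: dead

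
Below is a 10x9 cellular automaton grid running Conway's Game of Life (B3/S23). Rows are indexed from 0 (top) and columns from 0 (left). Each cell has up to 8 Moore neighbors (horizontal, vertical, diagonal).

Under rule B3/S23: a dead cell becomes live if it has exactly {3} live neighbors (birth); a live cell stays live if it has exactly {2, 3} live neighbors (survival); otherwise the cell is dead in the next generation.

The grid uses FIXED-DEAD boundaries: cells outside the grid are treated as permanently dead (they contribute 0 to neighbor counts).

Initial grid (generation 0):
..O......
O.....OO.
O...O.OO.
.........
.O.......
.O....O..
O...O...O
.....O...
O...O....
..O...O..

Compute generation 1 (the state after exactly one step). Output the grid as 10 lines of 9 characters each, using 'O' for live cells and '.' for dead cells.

Simulating step by step:
Generation 0 (given above): 19 live cells
Generation 1: 13 live cells
(generation 1 grid is the final answer)

Answer: .........
.O...OOO.
.....OOO.
.........
.........
OO.......
.....O...
....OO...
.....O...
.........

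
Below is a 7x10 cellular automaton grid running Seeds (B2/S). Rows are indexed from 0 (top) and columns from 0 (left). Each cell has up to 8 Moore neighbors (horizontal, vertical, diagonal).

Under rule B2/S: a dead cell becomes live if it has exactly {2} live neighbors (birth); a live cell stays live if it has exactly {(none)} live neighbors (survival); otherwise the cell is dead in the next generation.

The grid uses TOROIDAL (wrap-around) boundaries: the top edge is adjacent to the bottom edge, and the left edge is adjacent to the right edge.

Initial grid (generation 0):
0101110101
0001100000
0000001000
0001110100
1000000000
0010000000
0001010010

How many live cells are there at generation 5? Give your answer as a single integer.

Answer: 13

Derivation:
Simulating step by step:
Generation 0 (given above): 18 live cells
Generation 1: 18 live cells
1000000000
1000000110
0010000100
0000000000
0110011000
0101100001
1100000101
Generation 2: 11 live cells
0000001000
0000001000
0100001001
0001010100
0000000000
0000000100
0001100000
Generation 3: 20 live cells
0001100100
1000000000
1010100010
1010100010
0000100110
0001100000
0000011100
Generation 4: 11 live cells
0000000010
0010010110
0000010100
0000000000
0110000000
0000000000
0010000010
Generation 5: 13 live cells
0111001000
0000100001
0000100000
0110001000
0000000000
0001000000
0000000101
Population at generation 5: 13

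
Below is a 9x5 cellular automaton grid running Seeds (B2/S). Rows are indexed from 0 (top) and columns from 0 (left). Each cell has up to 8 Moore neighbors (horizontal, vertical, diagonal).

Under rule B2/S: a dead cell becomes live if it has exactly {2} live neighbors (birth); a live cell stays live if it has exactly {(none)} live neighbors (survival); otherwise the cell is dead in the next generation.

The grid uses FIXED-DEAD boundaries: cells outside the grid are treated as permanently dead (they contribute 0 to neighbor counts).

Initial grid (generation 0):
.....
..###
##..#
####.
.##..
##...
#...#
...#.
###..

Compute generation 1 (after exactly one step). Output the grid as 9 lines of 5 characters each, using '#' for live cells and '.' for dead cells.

Simulating step by step:
Generation 0 (given above): 20 live cells
Generation 1: 9 live cells
(generation 1 grid is the final answer)

Answer: ..#.#
#....
.....
....#
.....
...#.
..##.
....#
...#.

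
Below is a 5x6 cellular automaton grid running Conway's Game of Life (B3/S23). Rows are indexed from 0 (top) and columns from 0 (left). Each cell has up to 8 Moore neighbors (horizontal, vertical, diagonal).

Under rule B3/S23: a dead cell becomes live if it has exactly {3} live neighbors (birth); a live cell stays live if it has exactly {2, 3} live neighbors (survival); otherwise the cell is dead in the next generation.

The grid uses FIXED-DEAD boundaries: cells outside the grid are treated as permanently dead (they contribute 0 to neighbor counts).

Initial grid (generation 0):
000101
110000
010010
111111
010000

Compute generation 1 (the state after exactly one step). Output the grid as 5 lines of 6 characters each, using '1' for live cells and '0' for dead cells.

Answer: 000000
111010
000011
100111
110110

Derivation:
Simulating step by step:
Generation 0 (given above): 13 live cells
Generation 1: 14 live cells
(generation 1 grid is the final answer)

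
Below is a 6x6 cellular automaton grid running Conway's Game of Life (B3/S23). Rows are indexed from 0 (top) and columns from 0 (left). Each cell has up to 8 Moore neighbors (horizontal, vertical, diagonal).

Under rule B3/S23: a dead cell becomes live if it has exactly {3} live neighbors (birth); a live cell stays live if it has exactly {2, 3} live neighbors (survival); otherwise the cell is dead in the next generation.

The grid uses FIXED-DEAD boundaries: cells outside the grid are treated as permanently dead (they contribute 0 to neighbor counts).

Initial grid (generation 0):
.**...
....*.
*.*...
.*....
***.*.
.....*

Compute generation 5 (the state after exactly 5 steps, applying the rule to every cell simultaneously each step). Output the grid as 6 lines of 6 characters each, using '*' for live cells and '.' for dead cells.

Answer: ......
......
......
..*...
.**...
..*...

Derivation:
Simulating step by step:
Generation 0 (given above): 11 live cells
Generation 1: 8 live cells
......
..**..
.*....
...*..
***...
.*....
Generation 2: 9 live cells
......
..*...
...*..
*.....
***...
***...
Generation 3: 5 live cells
......
......
......
*.*...
..*...
*.*...
Generation 4: 4 live cells
......
......
......
.*....
..**..
.*....
Generation 5: 4 live cells
(generation 5 grid is the final answer)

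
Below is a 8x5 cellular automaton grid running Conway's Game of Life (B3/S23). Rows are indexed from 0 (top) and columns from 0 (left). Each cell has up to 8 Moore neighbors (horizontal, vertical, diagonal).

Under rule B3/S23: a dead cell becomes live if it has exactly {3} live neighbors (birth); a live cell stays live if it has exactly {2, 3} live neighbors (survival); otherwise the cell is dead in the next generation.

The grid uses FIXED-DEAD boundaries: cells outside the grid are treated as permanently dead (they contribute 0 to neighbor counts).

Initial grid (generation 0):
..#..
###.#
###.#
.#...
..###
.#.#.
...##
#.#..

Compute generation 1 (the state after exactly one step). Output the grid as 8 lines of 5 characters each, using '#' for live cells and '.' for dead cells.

Answer: ..##.
#....
.....
#...#
.#.##
.....
.#.##
...#.

Derivation:
Simulating step by step:
Generation 0 (given above): 19 live cells
Generation 1: 12 live cells
(generation 1 grid is the final answer)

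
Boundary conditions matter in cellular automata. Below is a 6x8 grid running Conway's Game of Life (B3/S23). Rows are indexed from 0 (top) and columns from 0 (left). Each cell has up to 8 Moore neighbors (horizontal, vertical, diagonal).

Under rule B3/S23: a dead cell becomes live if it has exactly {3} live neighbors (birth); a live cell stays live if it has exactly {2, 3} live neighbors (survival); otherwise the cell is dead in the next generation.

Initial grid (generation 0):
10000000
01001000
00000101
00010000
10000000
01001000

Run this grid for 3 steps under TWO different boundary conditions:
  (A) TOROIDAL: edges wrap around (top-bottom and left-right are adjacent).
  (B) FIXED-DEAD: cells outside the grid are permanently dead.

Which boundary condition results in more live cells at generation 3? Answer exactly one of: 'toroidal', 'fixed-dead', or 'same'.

Answer: toroidal

Derivation:
Under TOROIDAL boundary, generation 3:
00000001
10000000
00000000
00000000
00000000
10000000
Population = 3

Under FIXED-DEAD boundary, generation 3:
00000000
00000000
00000000
00000000
00000000
00000000
Population = 0

Comparison: toroidal=3, fixed-dead=0 -> toroidal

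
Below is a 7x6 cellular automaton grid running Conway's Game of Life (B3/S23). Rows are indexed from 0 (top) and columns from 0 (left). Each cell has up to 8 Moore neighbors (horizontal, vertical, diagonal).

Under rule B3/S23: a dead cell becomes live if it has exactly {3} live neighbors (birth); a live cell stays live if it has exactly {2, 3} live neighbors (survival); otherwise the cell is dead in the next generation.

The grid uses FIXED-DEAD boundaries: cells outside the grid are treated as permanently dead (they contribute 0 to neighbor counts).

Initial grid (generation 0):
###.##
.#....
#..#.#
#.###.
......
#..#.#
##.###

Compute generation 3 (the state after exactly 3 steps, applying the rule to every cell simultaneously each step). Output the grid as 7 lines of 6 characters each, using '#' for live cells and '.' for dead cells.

Simulating step by step:
Generation 0 (given above): 21 live cells
Generation 1: 23 live cells
###...
...#.#
#..#..
.####.
.##...
####.#
####.#
Generation 2: 10 live cells
.##...
#..##.
.#....
#...#.
......
......
#..#..
Generation 3: 9 live cells
(generation 3 grid is the final answer)

Answer: .###..
#..#..
##.##.
......
......
......
......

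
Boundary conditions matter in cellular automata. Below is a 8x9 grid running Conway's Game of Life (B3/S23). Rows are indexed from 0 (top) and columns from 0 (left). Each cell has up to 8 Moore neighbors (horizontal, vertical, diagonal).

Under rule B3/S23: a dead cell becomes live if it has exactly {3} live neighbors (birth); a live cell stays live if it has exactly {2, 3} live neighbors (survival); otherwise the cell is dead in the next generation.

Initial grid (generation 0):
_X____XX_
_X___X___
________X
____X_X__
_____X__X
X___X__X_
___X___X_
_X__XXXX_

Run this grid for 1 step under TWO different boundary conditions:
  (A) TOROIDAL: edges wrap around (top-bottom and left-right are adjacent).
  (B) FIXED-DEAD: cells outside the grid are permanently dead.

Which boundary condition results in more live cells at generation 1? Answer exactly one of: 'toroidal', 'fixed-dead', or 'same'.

Under TOROIDAL boundary, generation 1:
XXX_X__X_
X_____XX_
_____X___
_____X_X_
____XXXXX
____X_XX_
___X___X_
__X_XX__X
Population = 25

Under FIXED-DEAD boundary, generation 1:
______X__
______XX_
_____X___
_____X_X_
____XXXX_
____X_XXX
___X___XX
____XXXX_
Population = 21

Comparison: toroidal=25, fixed-dead=21 -> toroidal

Answer: toroidal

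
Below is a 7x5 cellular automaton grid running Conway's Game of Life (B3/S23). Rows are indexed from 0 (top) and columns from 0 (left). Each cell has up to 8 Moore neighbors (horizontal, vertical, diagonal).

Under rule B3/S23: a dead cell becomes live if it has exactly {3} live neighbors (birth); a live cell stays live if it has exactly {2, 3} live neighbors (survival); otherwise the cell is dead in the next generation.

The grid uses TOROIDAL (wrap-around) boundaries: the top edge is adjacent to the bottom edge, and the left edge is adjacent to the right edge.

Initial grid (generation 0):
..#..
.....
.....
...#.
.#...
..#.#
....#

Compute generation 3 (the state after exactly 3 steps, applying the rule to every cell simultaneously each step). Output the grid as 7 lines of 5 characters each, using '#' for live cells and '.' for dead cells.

Simulating step by step:
Generation 0 (given above): 6 live cells
Generation 1: 4 live cells
.....
.....
.....
.....
..##.
#..#.
.....
Generation 2: 6 live cells
.....
.....
.....
.....
..###
..###
.....
Generation 3: 6 live cells
(generation 3 grid is the final answer)

Answer: .....
.....
.....
...#.
..#.#
..#.#
...#.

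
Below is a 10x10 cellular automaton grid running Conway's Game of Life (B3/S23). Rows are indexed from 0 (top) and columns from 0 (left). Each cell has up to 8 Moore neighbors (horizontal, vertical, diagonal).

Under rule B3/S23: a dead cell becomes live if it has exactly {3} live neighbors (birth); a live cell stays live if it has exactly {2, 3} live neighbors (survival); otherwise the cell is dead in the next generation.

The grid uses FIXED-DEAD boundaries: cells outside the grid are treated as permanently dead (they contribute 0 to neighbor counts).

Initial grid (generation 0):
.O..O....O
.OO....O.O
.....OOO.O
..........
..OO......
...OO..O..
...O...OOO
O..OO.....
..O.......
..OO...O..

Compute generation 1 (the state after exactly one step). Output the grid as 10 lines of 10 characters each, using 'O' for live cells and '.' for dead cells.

Answer: .OO.....O.
.OO..O.O.O
......OO..
......O...
..OOO.....
....O..O..
..O....OO.
..OOO...O.
.OO.O.....
..OO......

Derivation:
Simulating step by step:
Generation 0 (given above): 27 live cells
Generation 1: 28 live cells
(generation 1 grid is the final answer)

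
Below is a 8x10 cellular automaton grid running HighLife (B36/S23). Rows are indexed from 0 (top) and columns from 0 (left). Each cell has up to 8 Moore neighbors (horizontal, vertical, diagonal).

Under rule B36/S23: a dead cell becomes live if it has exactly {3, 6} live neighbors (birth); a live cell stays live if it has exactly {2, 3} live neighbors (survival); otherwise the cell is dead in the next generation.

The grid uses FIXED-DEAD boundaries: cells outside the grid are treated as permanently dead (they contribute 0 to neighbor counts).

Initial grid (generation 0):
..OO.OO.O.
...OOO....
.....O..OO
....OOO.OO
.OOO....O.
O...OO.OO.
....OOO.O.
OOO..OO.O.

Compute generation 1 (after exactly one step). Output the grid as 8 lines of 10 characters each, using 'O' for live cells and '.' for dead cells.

Simulating step by step:
Generation 0 (given above): 35 live cells
Generation 1: 34 live cells
(generation 1 grid is the final answer)

Answer: ..OO.OO...
..OO...OOO
...OO..OOO
..OOOOO...
.OOO......
.OO.....OO
O..O...OOO
.O..O.O...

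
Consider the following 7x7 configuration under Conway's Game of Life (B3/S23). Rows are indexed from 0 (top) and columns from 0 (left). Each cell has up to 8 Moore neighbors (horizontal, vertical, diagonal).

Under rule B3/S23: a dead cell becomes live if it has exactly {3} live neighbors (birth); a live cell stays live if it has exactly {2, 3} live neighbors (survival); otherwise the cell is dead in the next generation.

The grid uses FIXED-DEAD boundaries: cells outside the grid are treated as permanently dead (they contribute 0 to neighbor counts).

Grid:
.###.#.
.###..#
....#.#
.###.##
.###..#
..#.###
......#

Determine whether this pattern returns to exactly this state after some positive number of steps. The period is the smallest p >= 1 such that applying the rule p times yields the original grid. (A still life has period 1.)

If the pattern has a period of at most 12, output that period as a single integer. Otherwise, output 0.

Simulating and comparing each generation to the original:
Gen 0 (original, given above): 24 live cells
Gen 1: 14 live cells, differs from original
Gen 2: 11 live cells, differs from original
Gen 3: 14 live cells, differs from original
Gen 4: 11 live cells, differs from original
Gen 5: 12 live cells, differs from original
Gen 6: 10 live cells, differs from original
Gen 7: 15 live cells, differs from original
Gen 8: 10 live cells, differs from original
Gen 9: 13 live cells, differs from original
Gen 10: 9 live cells, differs from original
Gen 11: 9 live cells, differs from original
Gen 12: 8 live cells, differs from original
No period found within 12 steps.

Answer: 0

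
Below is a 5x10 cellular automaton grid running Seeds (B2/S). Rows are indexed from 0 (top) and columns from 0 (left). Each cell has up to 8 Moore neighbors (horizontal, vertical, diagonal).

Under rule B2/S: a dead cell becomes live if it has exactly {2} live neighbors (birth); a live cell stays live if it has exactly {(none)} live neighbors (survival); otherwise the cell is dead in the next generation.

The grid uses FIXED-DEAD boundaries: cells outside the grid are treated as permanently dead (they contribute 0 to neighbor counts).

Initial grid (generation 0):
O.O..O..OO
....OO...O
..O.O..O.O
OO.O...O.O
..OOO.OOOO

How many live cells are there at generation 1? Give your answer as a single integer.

Simulating step by step:
Generation 0 (given above): 24 live cells
Generation 1: 8 live cells
.O.O..O...
..O....O..
O.........
..........
O....O....
Population at generation 1: 8

Answer: 8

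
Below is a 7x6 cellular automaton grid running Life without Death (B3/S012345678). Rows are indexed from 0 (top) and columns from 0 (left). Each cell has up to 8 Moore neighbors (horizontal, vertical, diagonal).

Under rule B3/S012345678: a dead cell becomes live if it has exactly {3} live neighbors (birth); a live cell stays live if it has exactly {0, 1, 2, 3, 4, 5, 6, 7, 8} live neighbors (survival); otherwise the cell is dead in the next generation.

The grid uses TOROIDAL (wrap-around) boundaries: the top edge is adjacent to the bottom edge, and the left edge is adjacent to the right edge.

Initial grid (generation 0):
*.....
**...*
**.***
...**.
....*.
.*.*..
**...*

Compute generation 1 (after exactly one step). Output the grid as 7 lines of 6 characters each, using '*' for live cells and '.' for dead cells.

Answer: *.....
***..*
**.***
*.***.
..*.*.
.*****
***..*

Derivation:
Simulating step by step:
Generation 0 (given above): 17 live cells
Generation 1: 25 live cells
(generation 1 grid is the final answer)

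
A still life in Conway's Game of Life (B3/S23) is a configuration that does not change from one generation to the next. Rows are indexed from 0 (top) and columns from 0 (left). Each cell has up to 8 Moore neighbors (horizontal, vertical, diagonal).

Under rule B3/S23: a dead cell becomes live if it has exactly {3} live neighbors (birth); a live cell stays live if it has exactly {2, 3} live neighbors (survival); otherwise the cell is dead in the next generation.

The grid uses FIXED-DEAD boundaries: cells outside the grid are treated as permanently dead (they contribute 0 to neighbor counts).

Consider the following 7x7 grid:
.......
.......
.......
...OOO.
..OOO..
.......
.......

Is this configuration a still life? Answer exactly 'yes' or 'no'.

Answer: no

Derivation:
Compute generation 1 and compare to generation 0 (given above):
Generation 1:
.......
.......
....O..
..O..O.
..O..O.
...O...
.......
Cell (2,4) differs: gen0=0 vs gen1=1 -> NOT a still life.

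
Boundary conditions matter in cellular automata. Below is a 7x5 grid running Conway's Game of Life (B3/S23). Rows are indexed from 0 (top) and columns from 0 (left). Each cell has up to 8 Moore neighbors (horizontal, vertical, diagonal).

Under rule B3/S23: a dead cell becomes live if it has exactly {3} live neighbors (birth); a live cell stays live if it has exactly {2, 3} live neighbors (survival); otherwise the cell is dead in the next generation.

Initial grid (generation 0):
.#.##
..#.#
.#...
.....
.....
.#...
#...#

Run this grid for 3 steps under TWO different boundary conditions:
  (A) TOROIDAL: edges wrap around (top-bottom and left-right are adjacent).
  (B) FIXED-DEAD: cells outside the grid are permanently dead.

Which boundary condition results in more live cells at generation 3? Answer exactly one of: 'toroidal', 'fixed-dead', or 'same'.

Under TOROIDAL boundary, generation 3:
.#...
#####
.##..
.....
#####
###..
.#...
Population = 17

Under FIXED-DEAD boundary, generation 3:
.##..
.##..
.....
.....
.....
.....
.....
Population = 4

Comparison: toroidal=17, fixed-dead=4 -> toroidal

Answer: toroidal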